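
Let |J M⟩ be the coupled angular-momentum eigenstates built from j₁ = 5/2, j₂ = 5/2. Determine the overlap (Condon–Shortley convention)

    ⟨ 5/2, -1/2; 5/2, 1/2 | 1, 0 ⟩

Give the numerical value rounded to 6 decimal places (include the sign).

+√(1/70) ≈ +0.119523

√[3·4!1!1!/7! · 2!3!3!2!1!1!] = √(72/35)
  +(−1)^2/∏(2,2,1,1,0,0)! = 1/4  (running 1/4)
  +(−1)^3/∏(3,1,0,0,1,1)! = -1/6  (running 1/12)
⟨..|..⟩ = √(72/35)·(1/12) = +0.119523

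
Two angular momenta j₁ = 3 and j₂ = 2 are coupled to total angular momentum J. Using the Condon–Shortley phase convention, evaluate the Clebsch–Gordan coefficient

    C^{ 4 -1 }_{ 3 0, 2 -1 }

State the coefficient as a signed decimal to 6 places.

√[9·1!5!3!/10! · 3!3!1!3!3!5!] = √(1944/7)
  +(−1)^0/∏(0,1,3,1,2,2)! = 1/24  (running 1/24)
  +(−1)^1/∏(1,0,2,0,3,3)! = -1/72  (running 1/36)
⟨..|..⟩ = √(1944/7)·(1/36) = +0.462910

+0.462910  (= +√(3/14))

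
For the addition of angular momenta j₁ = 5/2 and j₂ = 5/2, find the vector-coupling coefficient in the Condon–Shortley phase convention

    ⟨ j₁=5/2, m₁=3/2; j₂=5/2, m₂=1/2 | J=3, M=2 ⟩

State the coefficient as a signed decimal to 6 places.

j₁+j₂−J=2  J+j₁−j₂=3  J−j₁+j₂=3  j₁+j₂+J+1=9
(j₁±m₁, j₂±m₂, J±M) = (4,1,3,2,5,1)
P² = 48
sum k=0..1:
  [0] +1/24 = 1/24
  [1] −1/12 = -1/12
S = -1/24
C² = P²·S² = 1/12 ; C = -0.288675

−√(1/12) = -0.288675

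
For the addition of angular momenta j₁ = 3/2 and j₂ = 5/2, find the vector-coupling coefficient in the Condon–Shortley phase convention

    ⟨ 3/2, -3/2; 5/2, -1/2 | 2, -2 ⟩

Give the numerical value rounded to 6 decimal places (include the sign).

triangle: 2!*1!*3!/7! = 12/5040
(j±m)!: 0!*3!*2!*3!*0!*4! = 1728
prefactor² = (2J+1)*Δ*N² = 144/7
  k=2: +1/(2!*0!*1!*0!*0!*3!) = 1/12
Σ = 1/12  ⇒  CG² = 144/7*1/12² = 1/7
CG = +√(1/7) = +0.377964

+√(1/7) = +0.377964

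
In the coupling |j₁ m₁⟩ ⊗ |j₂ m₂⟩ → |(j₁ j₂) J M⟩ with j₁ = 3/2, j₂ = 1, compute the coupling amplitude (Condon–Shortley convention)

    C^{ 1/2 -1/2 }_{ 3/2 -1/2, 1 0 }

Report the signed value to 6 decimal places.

√[2·2!1!0!/4! · 1!2!1!1!0!1!] = √(1/3)
  +(−1)^1/∏(1,1,1,0,0,0)! = -1  (running -1)
⟨..|..⟩ = √(1/3)·(-1) = -0.577350

−√(1/3) ≈ -0.577350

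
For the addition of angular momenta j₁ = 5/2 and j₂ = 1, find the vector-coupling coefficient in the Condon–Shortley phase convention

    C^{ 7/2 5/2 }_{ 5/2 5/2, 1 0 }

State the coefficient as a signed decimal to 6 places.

j₁+j₂−J=0  J+j₁−j₂=5  J−j₁+j₂=2  j₁+j₂+J+1=8
(j₁±m₁, j₂±m₂, J±M) = (5,0,1,1,6,1)
P² = 28800/7
sum k=0..0:
  [0] +1/120 = 1/120
S = 1/120
C² = P²·S² = 2/7 ; C = +0.534522

+0.534522  (= +√(2/7))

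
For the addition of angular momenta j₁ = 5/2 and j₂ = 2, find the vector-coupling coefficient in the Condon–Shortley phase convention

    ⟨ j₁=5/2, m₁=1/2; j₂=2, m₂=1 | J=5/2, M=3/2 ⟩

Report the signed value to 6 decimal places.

-0.414039

√[6·2!3!2!/8! · 3!2!3!1!4!1!] = √(216/35)
  +(−1)^1/∏(1,1,1,2,2,0)! = -1/4  (running -1/4)
  +(−1)^2/∏(2,0,0,1,3,1)! = 1/12  (running -1/6)
⟨..|..⟩ = √(216/35)·(-1/6) = -0.414039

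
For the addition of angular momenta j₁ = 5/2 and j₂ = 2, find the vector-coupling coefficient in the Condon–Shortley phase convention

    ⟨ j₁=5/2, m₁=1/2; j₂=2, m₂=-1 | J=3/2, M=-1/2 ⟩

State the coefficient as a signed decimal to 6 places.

-0.487950

j₁+j₂−J=3  J+j₁−j₂=2  J−j₁+j₂=1  j₁+j₂+J+1=7
(j₁±m₁, j₂±m₂, J±M) = (3,2,1,3,1,2)
P² = 48/35
sum k=0..1:
  [0] +1/12 = 1/12
  [1] −1/2 = -1/2
S = -5/12
C² = P²·S² = 5/21 ; C = -0.487950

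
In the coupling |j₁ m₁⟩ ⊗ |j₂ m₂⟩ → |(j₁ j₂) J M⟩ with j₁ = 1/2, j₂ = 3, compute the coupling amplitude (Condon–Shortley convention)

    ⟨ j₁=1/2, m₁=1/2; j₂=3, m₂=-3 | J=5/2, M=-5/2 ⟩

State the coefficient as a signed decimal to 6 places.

j₁+j₂−J=1  J+j₁−j₂=0  J−j₁+j₂=5  j₁+j₂+J+1=7
(j₁±m₁, j₂±m₂, J±M) = (1,0,0,6,0,5)
P² = 86400/7
sum k=0..0:
  [0] +1/120 = 1/120
S = 1/120
C² = P²·S² = 6/7 ; C = +0.925820

+√(6/7) = +0.925820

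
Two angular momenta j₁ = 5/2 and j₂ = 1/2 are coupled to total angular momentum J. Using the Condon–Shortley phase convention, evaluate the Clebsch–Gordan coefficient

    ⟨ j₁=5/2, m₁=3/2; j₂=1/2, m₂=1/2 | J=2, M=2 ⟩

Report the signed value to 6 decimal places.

j₁+j₂−J=1  J+j₁−j₂=4  J−j₁+j₂=0  j₁+j₂+J+1=6
(j₁±m₁, j₂±m₂, J±M) = (4,1,1,0,4,0)
P² = 96
sum k=1..1:
  [1] −1/24 = -1/24
S = -1/24
C² = P²·S² = 1/6 ; C = -0.408248

−√(1/6) ≈ -0.408248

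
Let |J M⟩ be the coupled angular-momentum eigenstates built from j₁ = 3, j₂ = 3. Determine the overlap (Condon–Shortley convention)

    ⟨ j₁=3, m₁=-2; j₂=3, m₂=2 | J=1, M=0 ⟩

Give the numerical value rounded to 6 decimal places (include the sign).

+√(1/7) ≈ +0.377964

triangle: 5!*1!*1!/8! = 120/40320
(j±m)!: 1!*5!*5!*1!*1!*1! = 14400
prefactor² = (2J+1)*Δ*N² = 900/7
  k=4: +1/(4!*1!*1!*1!*0!*0!) = 1/24
  k=5: −1/(5!*0!*0!*0!*1!*1!) = -1/120
Σ = 1/30  ⇒  CG² = 900/7*1/30² = 1/7
CG = +√(1/7) = +0.377964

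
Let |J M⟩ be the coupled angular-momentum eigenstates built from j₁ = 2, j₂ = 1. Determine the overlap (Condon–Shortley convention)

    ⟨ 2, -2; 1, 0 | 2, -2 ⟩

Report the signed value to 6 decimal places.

-0.816497

j₁+j₂−J=1  J+j₁−j₂=3  J−j₁+j₂=1  j₁+j₂+J+1=6
(j₁±m₁, j₂±m₂, J±M) = (0,4,1,1,0,4)
P² = 24
sum k=1..1:
  [1] −1/6 = -1/6
S = -1/6
C² = P²·S² = 2/3 ; C = -0.816497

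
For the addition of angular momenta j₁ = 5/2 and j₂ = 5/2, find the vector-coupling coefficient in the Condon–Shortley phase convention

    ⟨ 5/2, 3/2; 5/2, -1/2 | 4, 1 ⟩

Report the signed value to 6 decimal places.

+√(5/14) ≈ +0.597614

j₁+j₂−J=1  J+j₁−j₂=4  J−j₁+j₂=4  j₁+j₂+J+1=10
(j₁±m₁, j₂±m₂, J±M) = (4,1,2,3,5,3)
P² = 10368/35
sum k=0..1:
  [0] +1/24 = 1/24
  [1] −1/144 = -1/144
S = 5/144
C² = P²·S² = 5/14 ; C = +0.597614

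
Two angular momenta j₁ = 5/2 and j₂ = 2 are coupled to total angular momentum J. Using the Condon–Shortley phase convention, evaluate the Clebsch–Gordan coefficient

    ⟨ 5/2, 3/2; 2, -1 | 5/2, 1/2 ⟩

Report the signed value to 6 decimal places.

+√(6/35) ≈ +0.414039

j₁+j₂−J=2  J+j₁−j₂=3  J−j₁+j₂=2  j₁+j₂+J+1=8
(j₁±m₁, j₂±m₂, J±M) = (4,1,1,3,3,2)
P² = 216/35
sum k=0..1:
  [0] +1/4 = 1/4
  [1] −1/12 = -1/12
S = 1/6
C² = P²·S² = 6/35 ; C = +0.414039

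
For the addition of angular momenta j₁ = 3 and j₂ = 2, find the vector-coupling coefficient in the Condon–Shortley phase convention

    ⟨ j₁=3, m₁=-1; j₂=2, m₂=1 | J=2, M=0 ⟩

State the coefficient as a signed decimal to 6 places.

+0.377964  (= +√(1/7))

triangle: 3!·3!·1!/8! = 36/40320
(j±m)!: 2!·4!·3!·1!·2!·2! = 1152
prefactor² = (2J+1)·Δ·N² = 36/7
  k=2: +1/(2!·1!·2!·1!·1!·0!) = 1/4
  k=3: −1/(3!·0!·1!·0!·2!·1!) = -1/12
Σ = 1/6  ⇒  CG² = 36/7·1/6² = 1/7
CG = +√(1/7) = +0.377964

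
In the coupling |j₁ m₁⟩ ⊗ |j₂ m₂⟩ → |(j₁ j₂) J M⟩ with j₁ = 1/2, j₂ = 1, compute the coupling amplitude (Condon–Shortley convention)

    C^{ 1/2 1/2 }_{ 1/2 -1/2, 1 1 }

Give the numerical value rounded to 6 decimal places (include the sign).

−√(2/3) = -0.816497

√[2·1!0!1!/3! · 0!1!2!0!1!0!] = √(2/3)
  +(−1)^1/∏(1,0,0,1,0,0)! = -1  (running -1)
⟨..|..⟩ = √(2/3)·(-1) = -0.816497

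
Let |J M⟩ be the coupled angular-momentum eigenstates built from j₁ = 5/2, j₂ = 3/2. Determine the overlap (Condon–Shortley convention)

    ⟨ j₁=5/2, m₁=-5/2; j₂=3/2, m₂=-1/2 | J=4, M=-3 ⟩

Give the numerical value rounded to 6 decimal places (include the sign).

+√(3/8) = +0.612372

j₁+j₂−J=0  J+j₁−j₂=5  J−j₁+j₂=3  j₁+j₂+J+1=9
(j₁±m₁, j₂±m₂, J±M) = (0,5,1,2,1,7)
P² = 21600
sum k=0..0:
  [0] +1/240 = 1/240
S = 1/240
C² = P²·S² = 3/8 ; C = +0.612372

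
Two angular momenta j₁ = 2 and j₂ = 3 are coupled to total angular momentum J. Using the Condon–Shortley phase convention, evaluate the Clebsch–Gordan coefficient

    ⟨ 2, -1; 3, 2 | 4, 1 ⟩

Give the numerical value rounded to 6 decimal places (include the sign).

−√(7/20) = -0.591608

triangle: 1!·3!·5!/10! = 720/3628800
(j±m)!: 1!·3!·5!·1!·5!·3! = 518400
prefactor² = (2J+1)·Δ·N² = 6480/7
  k=0: +1/(0!·1!·3!·5!·0!·0!) = 1/720
  k=1: −1/(1!·0!·2!·4!·1!·1!) = -1/48
Σ = -7/360  ⇒  CG² = 6480/7·(-7/360)² = 7/20
CG = −√(7/20) = -0.591608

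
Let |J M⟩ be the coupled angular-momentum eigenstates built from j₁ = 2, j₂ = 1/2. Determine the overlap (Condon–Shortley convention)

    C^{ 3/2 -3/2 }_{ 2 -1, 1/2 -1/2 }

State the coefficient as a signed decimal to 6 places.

+0.447214

j₁+j₂−J=1  J+j₁−j₂=3  J−j₁+j₂=0  j₁+j₂+J+1=5
(j₁±m₁, j₂±m₂, J±M) = (1,3,0,1,0,3)
P² = 36/5
sum k=0..0:
  [0] +1/6 = 1/6
S = 1/6
C² = P²·S² = 1/5 ; C = +0.447214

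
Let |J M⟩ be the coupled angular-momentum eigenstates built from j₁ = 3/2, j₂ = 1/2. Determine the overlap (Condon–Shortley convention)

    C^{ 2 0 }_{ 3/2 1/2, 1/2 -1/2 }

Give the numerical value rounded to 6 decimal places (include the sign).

triangle: 0!·3!·1!/5! = 6/120
(j±m)!: 2!·1!·0!·1!·2!·2! = 8
prefactor² = (2J+1)·Δ·N² = 2
  k=0: +1/(0!·0!·1!·0!·2!·1!) = 1/2
Σ = 1/2  ⇒  CG² = 2·1/2² = 1/2
CG = +√(1/2) = +0.707107

+√(1/2) ≈ +0.707107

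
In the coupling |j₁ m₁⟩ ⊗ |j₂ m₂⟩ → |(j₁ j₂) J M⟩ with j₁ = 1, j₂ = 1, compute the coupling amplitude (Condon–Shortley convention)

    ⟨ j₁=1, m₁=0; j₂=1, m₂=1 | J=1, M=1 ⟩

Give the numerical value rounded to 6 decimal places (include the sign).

√[3·1!1!1!/4! · 1!1!2!0!2!0!] = √(1/2)
  +(−1)^1/∏(1,0,0,1,1,0)! = -1  (running -1)
⟨..|..⟩ = √(1/2)·(-1) = -0.707107

−√(1/2) = -0.707107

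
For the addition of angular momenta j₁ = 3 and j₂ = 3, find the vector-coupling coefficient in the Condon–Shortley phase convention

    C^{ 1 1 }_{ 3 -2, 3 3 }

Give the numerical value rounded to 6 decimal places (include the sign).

-0.327327  (= −√(3/28))

triangle: 5!×1!×1!/8! = 120/40320
(j±m)!: 1!×5!×6!×0!×2!×0! = 172800
prefactor² = (2J+1)×Δ×N² = 10800/7
  k=5: −1/(5!×0!×0!×1!×1!×0!) = -1/120
Σ = -1/120  ⇒  CG² = 10800/7×(-1/120)² = 3/28
CG = −√(3/28) = -0.327327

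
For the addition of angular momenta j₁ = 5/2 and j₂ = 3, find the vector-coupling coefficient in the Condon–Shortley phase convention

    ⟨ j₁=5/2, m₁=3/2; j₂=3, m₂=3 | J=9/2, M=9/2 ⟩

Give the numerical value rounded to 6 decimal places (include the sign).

triangle: 1!×4!×5!/11! = 2880/39916800
(j±m)!: 4!×1!×6!×0!×9!×0! = 6270566400
prefactor² = (2J+1)×Δ×N² = 49766400/11
  k=1: −1/(1!×0!×0!×5!×4!×0!) = -1/2880
Σ = -1/2880  ⇒  CG² = 49766400/11×(-1/2880)² = 6/11
CG = −√(6/11) = -0.738549

-0.738549  (= −√(6/11))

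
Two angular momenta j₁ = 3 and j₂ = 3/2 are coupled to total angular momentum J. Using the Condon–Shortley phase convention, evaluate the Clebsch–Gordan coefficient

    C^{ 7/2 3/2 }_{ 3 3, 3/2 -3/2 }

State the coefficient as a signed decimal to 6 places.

j₁+j₂−J=1  J+j₁−j₂=5  J−j₁+j₂=2  j₁+j₂+J+1=9
(j₁±m₁, j₂±m₂, J±M) = (6,0,0,3,5,2)
P² = 38400/7
sum k=0..0:
  [0] +1/240 = 1/240
S = 1/240
C² = P²·S² = 2/21 ; C = +0.308607

+0.308607  (= +√(2/21))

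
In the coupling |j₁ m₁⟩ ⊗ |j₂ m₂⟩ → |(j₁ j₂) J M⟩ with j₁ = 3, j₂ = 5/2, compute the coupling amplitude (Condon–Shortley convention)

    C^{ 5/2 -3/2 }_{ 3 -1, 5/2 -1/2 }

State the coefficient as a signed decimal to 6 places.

+√(1/35) ≈ +0.169031

j₁+j₂−J=3  J+j₁−j₂=3  J−j₁+j₂=2  j₁+j₂+J+1=9
(j₁±m₁, j₂±m₂, J±M) = (2,4,2,3,1,4)
P² = 576/35
sum k=1..2:
  [1] −1/12 = -1/12
  [2] +1/8 = 1/8
S = 1/24
C² = P²·S² = 1/35 ; C = +0.169031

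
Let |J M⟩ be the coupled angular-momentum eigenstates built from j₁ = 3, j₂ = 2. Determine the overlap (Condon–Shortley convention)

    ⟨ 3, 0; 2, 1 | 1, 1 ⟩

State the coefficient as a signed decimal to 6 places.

−√(3/35) ≈ -0.292770

√[3·4!2!0!/7! · 3!3!3!1!2!0!] = √(432/35)
  +(−1)^3/∏(3,1,0,0,2,0)! = -1/12  (running -1/12)
⟨..|..⟩ = √(432/35)·(-1/12) = -0.292770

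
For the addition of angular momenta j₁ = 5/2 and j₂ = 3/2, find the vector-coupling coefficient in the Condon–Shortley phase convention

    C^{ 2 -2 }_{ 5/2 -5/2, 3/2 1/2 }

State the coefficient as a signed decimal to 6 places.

+0.690066  (= +√(10/21))

triangle: 2!×3!×1!/7! = 12/5040
(j±m)!: 0!×5!×2!×1!×0!×4! = 5760
prefactor² = (2J+1)×Δ×N² = 480/7
  k=2: +1/(2!×0!×3!×0!×0!×1!) = 1/12
Σ = 1/12  ⇒  CG² = 480/7×1/12² = 10/21
CG = +√(10/21) = +0.690066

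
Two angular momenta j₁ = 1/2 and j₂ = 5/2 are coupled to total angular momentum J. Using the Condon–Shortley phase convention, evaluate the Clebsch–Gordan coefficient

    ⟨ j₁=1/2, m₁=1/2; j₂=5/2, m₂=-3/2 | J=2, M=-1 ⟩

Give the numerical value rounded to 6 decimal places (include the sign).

j₁+j₂−J=1  J+j₁−j₂=0  J−j₁+j₂=4  j₁+j₂+J+1=6
(j₁±m₁, j₂±m₂, J±M) = (1,0,1,4,1,3)
P² = 24
sum k=0..0:
  [0] +1/6 = 1/6
S = 1/6
C² = P²·S² = 2/3 ; C = +0.816497

+√(2/3) ≈ +0.816497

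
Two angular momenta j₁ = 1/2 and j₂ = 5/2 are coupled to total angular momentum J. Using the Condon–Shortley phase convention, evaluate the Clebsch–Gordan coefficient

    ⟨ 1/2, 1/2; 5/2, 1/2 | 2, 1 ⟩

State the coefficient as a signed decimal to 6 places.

+0.577350

j₁+j₂−J=1  J+j₁−j₂=0  J−j₁+j₂=4  j₁+j₂+J+1=6
(j₁±m₁, j₂±m₂, J±M) = (1,0,3,2,3,1)
P² = 12
sum k=0..0:
  [0] +1/6 = 1/6
S = 1/6
C² = P²·S² = 1/3 ; C = +0.577350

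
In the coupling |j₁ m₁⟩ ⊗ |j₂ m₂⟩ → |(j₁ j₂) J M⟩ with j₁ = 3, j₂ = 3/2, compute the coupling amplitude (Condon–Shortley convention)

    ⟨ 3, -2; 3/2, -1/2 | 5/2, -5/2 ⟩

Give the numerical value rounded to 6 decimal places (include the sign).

j₁+j₂−J=2  J+j₁−j₂=4  J−j₁+j₂=1  j₁+j₂+J+1=8
(j₁±m₁, j₂±m₂, J±M) = (1,5,1,2,0,5)
P² = 1440/7
sum k=1..1:
  [1] −1/24 = -1/24
S = -1/24
C² = P²·S² = 5/14 ; C = -0.597614

-0.597614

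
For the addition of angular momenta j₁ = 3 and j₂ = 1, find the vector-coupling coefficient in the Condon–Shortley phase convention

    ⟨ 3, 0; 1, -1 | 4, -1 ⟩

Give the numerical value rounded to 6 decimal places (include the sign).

+√(5/14) = +0.597614

triangle: 0!*6!*2!/9! = 1440/362880
(j±m)!: 3!*3!*0!*2!*3!*5! = 51840
prefactor² = (2J+1)*Δ*N² = 12960/7
  k=0: +1/(0!*0!*3!*0!*3!*2!) = 1/72
Σ = 1/72  ⇒  CG² = 12960/7*1/72² = 5/14
CG = +√(5/14) = +0.597614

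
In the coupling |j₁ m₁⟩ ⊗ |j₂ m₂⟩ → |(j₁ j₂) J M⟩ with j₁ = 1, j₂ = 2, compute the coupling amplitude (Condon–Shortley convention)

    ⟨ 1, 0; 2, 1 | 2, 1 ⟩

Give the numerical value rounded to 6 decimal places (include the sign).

triangle: 1!*1!*3!/6! = 6/720
(j±m)!: 1!*1!*3!*1!*3!*1! = 36
prefactor² = (2J+1)*Δ*N² = 3/2
  k=0: +1/(0!*1!*1!*3!*0!*0!) = 1/6
  k=1: −1/(1!*0!*0!*2!*1!*1!) = -1/2
Σ = -1/3  ⇒  CG² = 3/2*(-1/3)² = 1/6
CG = −√(1/6) = -0.408248

−√(1/6) ≈ -0.408248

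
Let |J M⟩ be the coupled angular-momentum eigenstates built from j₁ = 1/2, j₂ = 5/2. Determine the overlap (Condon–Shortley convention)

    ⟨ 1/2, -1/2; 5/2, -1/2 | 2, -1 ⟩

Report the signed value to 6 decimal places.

√[5·1!0!4!/6! · 0!1!2!3!1!3!] = √(12)
  +(−1)^1/∏(1,0,0,1,0,3)! = -1/6  (running -1/6)
⟨..|..⟩ = √(12)·(-1/6) = -0.577350

-0.577350  (= −√(1/3))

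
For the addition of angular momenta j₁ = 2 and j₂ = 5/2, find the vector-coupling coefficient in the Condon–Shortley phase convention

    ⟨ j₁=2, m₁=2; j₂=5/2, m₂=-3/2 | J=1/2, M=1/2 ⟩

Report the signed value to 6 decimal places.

√[2·4!0!1!/6! · 4!0!1!4!1!0!] = √(192/5)
  +(−1)^0/∏(0,4,0,1,0,0)! = 1/24  (running 1/24)
⟨..|..⟩ = √(192/5)·(1/24) = +0.258199

+0.258199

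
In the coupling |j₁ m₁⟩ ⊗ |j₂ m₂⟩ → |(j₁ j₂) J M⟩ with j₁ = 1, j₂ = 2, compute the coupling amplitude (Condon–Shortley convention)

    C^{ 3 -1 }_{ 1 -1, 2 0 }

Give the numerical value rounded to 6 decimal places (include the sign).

+√(2/5) = +0.632456

j₁+j₂−J=0  J+j₁−j₂=2  J−j₁+j₂=4  j₁+j₂+J+1=7
(j₁±m₁, j₂±m₂, J±M) = (0,2,2,2,2,4)
P² = 128/5
sum k=0..0:
  [0] +1/8 = 1/8
S = 1/8
C² = P²·S² = 2/5 ; C = +0.632456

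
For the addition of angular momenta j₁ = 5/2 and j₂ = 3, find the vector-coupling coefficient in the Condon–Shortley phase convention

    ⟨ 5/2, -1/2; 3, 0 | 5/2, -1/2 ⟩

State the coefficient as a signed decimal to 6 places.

+√(8/105) ≈ +0.276026

j₁+j₂−J=3  J+j₁−j₂=2  J−j₁+j₂=3  j₁+j₂+J+1=9
(j₁±m₁, j₂±m₂, J±M) = (2,3,3,3,2,3)
P² = 216/35
sum k=1..3:
  [1] −1/8 = -1/8
  [2] +1/4 = 1/4
  [3] −1/72 = -1/72
S = 1/9
C² = P²·S² = 8/105 ; C = +0.276026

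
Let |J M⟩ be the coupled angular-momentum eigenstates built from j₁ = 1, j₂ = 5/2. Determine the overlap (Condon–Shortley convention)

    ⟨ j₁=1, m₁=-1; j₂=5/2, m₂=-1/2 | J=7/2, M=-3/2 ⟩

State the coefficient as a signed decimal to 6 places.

+0.690066  (= +√(10/21))

√[8·0!2!5!/8! · 0!2!2!3!2!5!] = √(1920/7)
  +(−1)^0/∏(0,0,2,2,0,3)! = 1/24  (running 1/24)
⟨..|..⟩ = √(1920/7)·(1/24) = +0.690066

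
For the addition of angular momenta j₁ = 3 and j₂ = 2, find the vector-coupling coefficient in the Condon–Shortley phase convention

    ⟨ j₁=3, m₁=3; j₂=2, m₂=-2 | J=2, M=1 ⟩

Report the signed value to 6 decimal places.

+√(5/14) = +0.597614

j₁+j₂−J=3  J+j₁−j₂=3  J−j₁+j₂=1  j₁+j₂+J+1=8
(j₁±m₁, j₂±m₂, J±M) = (6,0,0,4,3,1)
P² = 3240/7
sum k=0..0:
  [0] +1/36 = 1/36
S = 1/36
C² = P²·S² = 5/14 ; C = +0.597614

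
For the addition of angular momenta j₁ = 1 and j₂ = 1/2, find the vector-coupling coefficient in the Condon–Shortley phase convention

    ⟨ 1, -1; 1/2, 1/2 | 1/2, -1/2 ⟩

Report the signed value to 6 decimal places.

−√(2/3) ≈ -0.816497

triangle: 1!×1!×0!/3! = 1/6
(j±m)!: 0!×2!×1!×0!×0!×1! = 2
prefactor² = (2J+1)×Δ×N² = 2/3
  k=1: −1/(1!×0!×1!×0!×0!×0!) = -1
Σ = -1  ⇒  CG² = 2/3×(-1)² = 2/3
CG = −√(2/3) = -0.816497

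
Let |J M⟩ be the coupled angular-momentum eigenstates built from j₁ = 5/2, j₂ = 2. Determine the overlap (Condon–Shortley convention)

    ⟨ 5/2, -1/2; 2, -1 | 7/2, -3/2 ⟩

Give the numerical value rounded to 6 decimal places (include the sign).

j₁+j₂−J=1  J+j₁−j₂=4  J−j₁+j₂=3  j₁+j₂+J+1=9
(j₁±m₁, j₂±m₂, J±M) = (2,3,1,3,2,5)
P² = 384/7
sum k=0..1:
  [0] +1/12 = 1/12
  [1] −1/24 = -1/24
S = 1/24
C² = P²·S² = 2/21 ; C = +0.308607

+0.308607  (= +√(2/21))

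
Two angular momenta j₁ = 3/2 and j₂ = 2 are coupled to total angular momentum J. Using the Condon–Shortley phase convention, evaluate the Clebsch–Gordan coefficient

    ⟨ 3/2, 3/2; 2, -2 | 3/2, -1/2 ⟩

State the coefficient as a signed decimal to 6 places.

j₁+j₂−J=2  J+j₁−j₂=1  J−j₁+j₂=2  j₁+j₂+J+1=6
(j₁±m₁, j₂±m₂, J±M) = (3,0,0,4,1,2)
P² = 32/5
sum k=0..0:
  [0] +1/4 = 1/4
S = 1/4
C² = P²·S² = 2/5 ; C = +0.632456

+√(2/5) = +0.632456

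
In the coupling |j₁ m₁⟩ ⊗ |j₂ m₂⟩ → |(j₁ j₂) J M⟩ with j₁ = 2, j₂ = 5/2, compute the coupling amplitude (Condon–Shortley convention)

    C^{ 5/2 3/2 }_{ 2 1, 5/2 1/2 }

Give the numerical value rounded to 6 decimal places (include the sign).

√[6·2!2!3!/8! · 3!1!3!2!4!1!] = √(216/35)
  +(−1)^0/∏(0,2,1,3,1,0)! = 1/12  (running 1/12)
  +(−1)^1/∏(1,1,0,2,2,1)! = -1/4  (running -1/6)
⟨..|..⟩ = √(216/35)·(-1/6) = -0.414039

-0.414039  (= −√(6/35))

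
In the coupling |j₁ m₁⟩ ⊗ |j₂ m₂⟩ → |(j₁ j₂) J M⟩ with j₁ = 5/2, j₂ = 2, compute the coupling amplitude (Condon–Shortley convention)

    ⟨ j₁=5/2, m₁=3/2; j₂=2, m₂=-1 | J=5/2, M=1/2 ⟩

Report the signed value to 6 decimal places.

+√(6/35) ≈ +0.414039

√[6·2!3!2!/8! · 4!1!1!3!3!2!] = √(216/35)
  +(−1)^0/∏(0,2,1,1,2,1)! = 1/4  (running 1/4)
  +(−1)^1/∏(1,1,0,0,3,2)! = -1/12  (running 1/6)
⟨..|..⟩ = √(216/35)·(1/6) = +0.414039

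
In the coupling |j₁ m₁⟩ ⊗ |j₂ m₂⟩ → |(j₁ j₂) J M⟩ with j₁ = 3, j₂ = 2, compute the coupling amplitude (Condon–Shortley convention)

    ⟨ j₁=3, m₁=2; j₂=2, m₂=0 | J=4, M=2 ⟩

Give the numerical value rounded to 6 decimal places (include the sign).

+√(12/35) ≈ +0.585540

√[9·1!5!3!/10! · 5!1!2!2!6!2!] = √(8640/7)
  +(−1)^0/∏(0,1,1,2,4,1)! = 1/48  (running 1/48)
  +(−1)^1/∏(1,0,0,1,5,2)! = -1/240  (running 1/60)
⟨..|..⟩ = √(8640/7)·(1/60) = +0.585540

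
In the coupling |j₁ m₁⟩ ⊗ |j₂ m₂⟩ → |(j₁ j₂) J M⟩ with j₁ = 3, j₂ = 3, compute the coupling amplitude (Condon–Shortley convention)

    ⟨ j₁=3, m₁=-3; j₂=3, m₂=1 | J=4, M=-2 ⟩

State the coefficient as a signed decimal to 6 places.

triangle: 2!×4!×4!/11! = 1152/39916800
(j±m)!: 0!×6!×4!×2!×2!×6! = 49766400
prefactor² = (2J+1)×Δ×N² = 995328/77
  k=2: +1/(2!×0!×4!×2!×0!×2!) = 1/192
Σ = 1/192  ⇒  CG² = 995328/77×1/192² = 27/77
CG = +√(27/77) = +0.592157

+0.592157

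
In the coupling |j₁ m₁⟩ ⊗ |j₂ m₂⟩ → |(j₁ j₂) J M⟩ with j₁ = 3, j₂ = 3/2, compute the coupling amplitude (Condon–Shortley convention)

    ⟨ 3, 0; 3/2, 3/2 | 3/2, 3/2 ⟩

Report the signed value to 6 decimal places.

triangle: 3!×3!×0!/7! = 36/5040
(j±m)!: 3!×3!×3!×0!×3!×0! = 1296
prefactor² = (2J+1)×Δ×N² = 1296/35
  k=3: −1/(3!×0!×0!×0!×3!×0!) = -1/36
Σ = -1/36  ⇒  CG² = 1296/35×(-1/36)² = 1/35
CG = −√(1/35) = -0.169031

−√(1/35) = -0.169031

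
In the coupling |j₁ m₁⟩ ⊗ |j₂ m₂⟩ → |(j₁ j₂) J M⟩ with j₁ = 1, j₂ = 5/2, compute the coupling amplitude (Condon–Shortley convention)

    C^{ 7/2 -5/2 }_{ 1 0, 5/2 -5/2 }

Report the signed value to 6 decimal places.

j₁+j₂−J=0  J+j₁−j₂=2  J−j₁+j₂=5  j₁+j₂+J+1=8
(j₁±m₁, j₂±m₂, J±M) = (1,1,0,5,1,6)
P² = 28800/7
sum k=0..0:
  [0] +1/120 = 1/120
S = 1/120
C² = P²·S² = 2/7 ; C = +0.534522

+0.534522  (= +√(2/7))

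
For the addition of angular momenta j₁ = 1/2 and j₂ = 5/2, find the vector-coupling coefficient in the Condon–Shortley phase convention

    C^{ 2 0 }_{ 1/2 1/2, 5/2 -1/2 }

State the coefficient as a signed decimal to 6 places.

+0.707107

√[5·1!0!4!/6! · 1!0!2!3!2!2!] = √(8)
  +(−1)^0/∏(0,1,0,2,0,2)! = 1/4  (running 1/4)
⟨..|..⟩ = √(8)·(1/4) = +0.707107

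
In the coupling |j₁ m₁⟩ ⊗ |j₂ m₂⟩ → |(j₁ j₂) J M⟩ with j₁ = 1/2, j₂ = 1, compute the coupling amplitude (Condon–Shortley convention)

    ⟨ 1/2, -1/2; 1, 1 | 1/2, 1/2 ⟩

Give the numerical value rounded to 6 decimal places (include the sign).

√[2·1!0!1!/3! · 0!1!2!0!1!0!] = √(2/3)
  +(−1)^1/∏(1,0,0,1,0,0)! = -1  (running -1)
⟨..|..⟩ = √(2/3)·(-1) = -0.816497

-0.816497  (= −√(2/3))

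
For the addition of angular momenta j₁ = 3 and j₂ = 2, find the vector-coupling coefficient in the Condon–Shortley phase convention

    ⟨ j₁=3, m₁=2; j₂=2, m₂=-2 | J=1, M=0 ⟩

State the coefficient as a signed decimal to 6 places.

+√(1/7) = +0.377964

j₁+j₂−J=4  J+j₁−j₂=2  J−j₁+j₂=0  j₁+j₂+J+1=7
(j₁±m₁, j₂±m₂, J±M) = (5,1,0,4,1,1)
P² = 576/7
sum k=0..0:
  [0] +1/24 = 1/24
S = 1/24
C² = P²·S² = 1/7 ; C = +0.377964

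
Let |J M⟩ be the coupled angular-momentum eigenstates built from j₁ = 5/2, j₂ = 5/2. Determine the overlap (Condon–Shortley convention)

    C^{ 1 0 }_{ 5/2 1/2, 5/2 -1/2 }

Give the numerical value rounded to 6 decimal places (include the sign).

√[3·4!1!1!/7! · 3!2!2!3!1!1!] = √(72/35)
  +(−1)^1/∏(1,3,1,1,0,0)! = -1/6  (running -1/6)
  +(−1)^2/∏(2,2,0,0,1,1)! = 1/4  (running 1/12)
⟨..|..⟩ = √(72/35)·(1/12) = +0.119523

+0.119523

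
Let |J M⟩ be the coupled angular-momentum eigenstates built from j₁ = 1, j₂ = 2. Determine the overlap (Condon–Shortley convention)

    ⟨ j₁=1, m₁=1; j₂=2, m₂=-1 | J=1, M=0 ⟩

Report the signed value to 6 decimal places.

+√(3/10) ≈ +0.547723

triangle: 2!*0!*2!/5! = 4/120
(j±m)!: 2!*0!*1!*3!*1!*1! = 12
prefactor² = (2J+1)*Δ*N² = 6/5
  k=0: +1/(0!*2!*0!*1!*0!*1!) = 1/2
Σ = 1/2  ⇒  CG² = 6/5*1/2² = 3/10
CG = +√(3/10) = +0.547723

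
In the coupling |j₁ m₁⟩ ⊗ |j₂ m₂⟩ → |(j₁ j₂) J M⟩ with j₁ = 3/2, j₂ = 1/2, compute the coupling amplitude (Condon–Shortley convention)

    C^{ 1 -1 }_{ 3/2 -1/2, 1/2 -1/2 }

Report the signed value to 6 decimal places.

+0.500000  (= +√(1/4))

√[3·1!2!0!/4! · 1!2!0!1!0!2!] = √(1)
  +(−1)^0/∏(0,1,2,0,0,0)! = 1/2  (running 1/2)
⟨..|..⟩ = √(1)·(1/2) = +0.500000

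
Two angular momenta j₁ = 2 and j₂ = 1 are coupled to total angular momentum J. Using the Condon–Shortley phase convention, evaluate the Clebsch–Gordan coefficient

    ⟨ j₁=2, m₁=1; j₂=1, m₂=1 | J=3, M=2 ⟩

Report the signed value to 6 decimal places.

+√(2/3) ≈ +0.816497

j₁+j₂−J=0  J+j₁−j₂=4  J−j₁+j₂=2  j₁+j₂+J+1=7
(j₁±m₁, j₂±m₂, J±M) = (3,1,2,0,5,1)
P² = 96
sum k=0..0:
  [0] +1/12 = 1/12
S = 1/12
C² = P²·S² = 2/3 ; C = +0.816497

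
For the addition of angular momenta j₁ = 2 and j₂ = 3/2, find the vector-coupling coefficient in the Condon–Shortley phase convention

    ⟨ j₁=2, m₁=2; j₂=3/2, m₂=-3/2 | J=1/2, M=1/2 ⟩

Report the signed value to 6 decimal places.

+0.632456

√[2·3!1!0!/5! · 4!0!0!3!1!0!] = √(72/5)
  +(−1)^0/∏(0,3,0,0,1,0)! = 1/6  (running 1/6)
⟨..|..⟩ = √(72/5)·(1/6) = +0.632456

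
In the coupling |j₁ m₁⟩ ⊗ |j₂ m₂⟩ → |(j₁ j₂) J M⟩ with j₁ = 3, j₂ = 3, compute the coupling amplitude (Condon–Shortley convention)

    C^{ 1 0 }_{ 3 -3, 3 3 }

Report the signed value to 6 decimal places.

j₁+j₂−J=5  J+j₁−j₂=1  J−j₁+j₂=1  j₁+j₂+J+1=8
(j₁±m₁, j₂±m₂, J±M) = (0,6,6,0,1,1)
P² = 32400/7
sum k=5..5:
  [5] −1/120 = -1/120
S = -1/120
C² = P²·S² = 9/28 ; C = -0.566947

−√(9/28) ≈ -0.566947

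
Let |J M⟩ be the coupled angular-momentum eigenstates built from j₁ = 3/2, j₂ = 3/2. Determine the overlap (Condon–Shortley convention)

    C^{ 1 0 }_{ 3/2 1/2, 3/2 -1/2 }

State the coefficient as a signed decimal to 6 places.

√[3·2!1!1!/5! · 2!1!1!2!1!1!] = √(1/5)
  +(−1)^0/∏(0,2,1,1,0,0)! = 1/2  (running 1/2)
  +(−1)^1/∏(1,1,0,0,1,1)! = -1  (running -1/2)
⟨..|..⟩ = √(1/5)·(-1/2) = -0.223607

−√(1/20) ≈ -0.223607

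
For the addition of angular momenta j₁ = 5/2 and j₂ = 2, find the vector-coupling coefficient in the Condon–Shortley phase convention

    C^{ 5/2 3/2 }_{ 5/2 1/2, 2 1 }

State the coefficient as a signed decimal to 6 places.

triangle: 2!×3!×2!/8! = 24/40320
(j±m)!: 3!×2!×3!×1!×4!×1! = 1728
prefactor² = (2J+1)×Δ×N² = 216/35
  k=1: −1/(1!×1!×1!×2!×2!×0!) = -1/4
  k=2: +1/(2!×0!×0!×1!×3!×1!) = 1/12
Σ = -1/6  ⇒  CG² = 216/35×(-1/6)² = 6/35
CG = −√(6/35) = -0.414039

−√(6/35) = -0.414039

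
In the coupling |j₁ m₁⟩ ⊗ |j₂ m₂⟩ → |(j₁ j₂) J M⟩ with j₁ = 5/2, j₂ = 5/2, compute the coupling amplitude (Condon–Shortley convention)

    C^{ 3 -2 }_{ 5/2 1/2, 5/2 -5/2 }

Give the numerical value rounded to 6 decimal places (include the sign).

+0.645497

triangle: 2!*3!*3!/9! = 72/362880
(j±m)!: 3!*2!*0!*5!*1!*5! = 172800
prefactor² = (2J+1)*Δ*N² = 240
  k=0: +1/(0!*2!*2!*0!*1!*3!) = 1/24
Σ = 1/24  ⇒  CG² = 240*1/24² = 5/12
CG = +√(5/12) = +0.645497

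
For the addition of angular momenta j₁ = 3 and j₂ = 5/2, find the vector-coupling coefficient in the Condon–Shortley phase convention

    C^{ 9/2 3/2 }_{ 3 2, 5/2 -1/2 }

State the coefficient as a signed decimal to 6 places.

√[10·1!5!4!/11! · 5!1!2!3!6!3!] = √(345600/77)
  +(−1)^0/∏(0,1,1,2,4,2)! = 1/96  (running 1/96)
  +(−1)^1/∏(1,0,0,1,5,3)! = -1/720  (running 13/1440)
⟨..|..⟩ = √(345600/77)·(13/1440) = +0.604815

+0.604815  (= +√(169/462))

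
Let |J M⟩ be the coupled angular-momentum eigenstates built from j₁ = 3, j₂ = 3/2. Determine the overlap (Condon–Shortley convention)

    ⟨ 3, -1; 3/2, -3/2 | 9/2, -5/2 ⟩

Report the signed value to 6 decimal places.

+0.645497  (= +√(5/12))

triangle: 0!·6!·3!/10! = 4320/3628800
(j±m)!: 2!·4!·0!·3!·2!·7! = 2903040
prefactor² = (2J+1)·Δ·N² = 34560
  k=0: +1/(0!·0!·4!·0!·2!·3!) = 1/288
Σ = 1/288  ⇒  CG² = 34560·1/288² = 5/12
CG = +√(5/12) = +0.645497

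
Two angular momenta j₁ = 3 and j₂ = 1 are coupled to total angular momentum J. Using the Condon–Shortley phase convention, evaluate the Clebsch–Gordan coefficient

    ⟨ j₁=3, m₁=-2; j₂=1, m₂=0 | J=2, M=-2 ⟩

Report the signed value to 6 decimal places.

−√(5/21) ≈ -0.487950

√[5·2!4!0!/7! · 1!5!1!1!0!4!] = √(960/7)
  +(−1)^1/∏(1,1,4,0,0,0)! = -1/24  (running -1/24)
⟨..|..⟩ = √(960/7)·(-1/24) = -0.487950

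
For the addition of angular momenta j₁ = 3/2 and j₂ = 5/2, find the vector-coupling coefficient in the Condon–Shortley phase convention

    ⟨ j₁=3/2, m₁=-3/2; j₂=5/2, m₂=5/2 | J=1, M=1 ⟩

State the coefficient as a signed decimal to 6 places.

−√(1/2) = -0.707107

j₁+j₂−J=3  J+j₁−j₂=0  J−j₁+j₂=2  j₁+j₂+J+1=6
(j₁±m₁, j₂±m₂, J±M) = (0,3,5,0,2,0)
P² = 72
sum k=3..3:
  [3] −1/12 = -1/12
S = -1/12
C² = P²·S² = 1/2 ; C = -0.707107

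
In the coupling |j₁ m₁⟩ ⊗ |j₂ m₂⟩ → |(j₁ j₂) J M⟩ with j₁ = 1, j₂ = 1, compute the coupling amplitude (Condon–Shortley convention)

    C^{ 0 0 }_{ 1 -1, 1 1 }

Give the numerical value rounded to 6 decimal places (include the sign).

triangle: 2!×0!×0!/3! = 2/6
(j±m)!: 0!×2!×2!×0!×0!×0! = 4
prefactor² = (2J+1)×Δ×N² = 4/3
  k=2: +1/(2!×0!×0!×0!×0!×0!) = 1/2
Σ = 1/2  ⇒  CG² = 4/3×1/2² = 1/3
CG = +√(1/3) = +0.577350

+√(1/3) = +0.577350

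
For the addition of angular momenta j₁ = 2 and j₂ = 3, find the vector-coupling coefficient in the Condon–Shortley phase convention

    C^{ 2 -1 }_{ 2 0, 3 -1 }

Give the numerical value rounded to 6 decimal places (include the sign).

j₁+j₂−J=3  J+j₁−j₂=1  J−j₁+j₂=3  j₁+j₂+J+1=8
(j₁±m₁, j₂±m₂, J±M) = (2,2,2,4,1,3)
P² = 36/7
sum k=1..2:
  [1] −1/4 = -1/4
  [2] +1/12 = 1/12
S = -1/6
C² = P²·S² = 1/7 ; C = -0.377964

−√(1/7) = -0.377964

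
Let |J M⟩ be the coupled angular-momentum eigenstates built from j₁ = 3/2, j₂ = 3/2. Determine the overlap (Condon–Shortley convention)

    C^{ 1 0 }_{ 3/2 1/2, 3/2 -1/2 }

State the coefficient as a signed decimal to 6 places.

triangle: 2!*1!*1!/5! = 2/120
(j±m)!: 2!*1!*1!*2!*1!*1! = 4
prefactor² = (2J+1)*Δ*N² = 1/5
  k=0: +1/(0!*2!*1!*1!*0!*0!) = 1/2
  k=1: −1/(1!*1!*0!*0!*1!*1!) = -1
Σ = -1/2  ⇒  CG² = 1/5*(-1/2)² = 1/20
CG = −√(1/20) = -0.223607

−√(1/20) ≈ -0.223607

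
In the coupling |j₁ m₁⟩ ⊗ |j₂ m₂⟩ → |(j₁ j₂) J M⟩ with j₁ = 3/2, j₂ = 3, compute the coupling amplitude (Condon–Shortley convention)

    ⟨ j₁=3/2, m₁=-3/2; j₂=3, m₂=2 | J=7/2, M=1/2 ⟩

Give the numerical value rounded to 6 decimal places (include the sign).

-0.487950  (= −√(5/21))

j₁+j₂−J=1  J+j₁−j₂=2  J−j₁+j₂=5  j₁+j₂+J+1=9
(j₁±m₁, j₂±m₂, J±M) = (0,3,5,1,4,3)
P² = 3840/7
sum k=1..1:
  [1] −1/48 = -1/48
S = -1/48
C² = P²·S² = 5/21 ; C = -0.487950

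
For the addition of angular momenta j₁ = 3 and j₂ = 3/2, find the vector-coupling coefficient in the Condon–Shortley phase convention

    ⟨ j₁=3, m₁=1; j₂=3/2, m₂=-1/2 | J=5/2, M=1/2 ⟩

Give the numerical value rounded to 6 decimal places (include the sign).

triangle: 2!·4!·1!/8! = 48/40320
(j±m)!: 4!·2!·1!·2!·3!·2! = 1152
prefactor² = (2J+1)·Δ·N² = 288/35
  k=0: +1/(0!·2!·2!·1!·2!·0!) = 1/8
  k=1: −1/(1!·1!·1!·0!·3!·1!) = -1/6
Σ = -1/24  ⇒  CG² = 288/35·(-1/24)² = 1/70
CG = −√(1/70) = -0.119523

-0.119523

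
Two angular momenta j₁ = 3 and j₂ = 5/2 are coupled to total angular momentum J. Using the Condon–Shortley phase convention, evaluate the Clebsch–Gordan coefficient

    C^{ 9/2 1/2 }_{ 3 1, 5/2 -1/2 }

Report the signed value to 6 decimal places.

+0.480500  (= +√(160/693))

triangle: 1!*5!*4!/11! = 2880/39916800
(j±m)!: 4!*2!*2!*3!*5!*4! = 1658880
prefactor² = (2J+1)*Δ*N² = 92160/77
  k=0: +1/(0!*1!*2!*2!*3!*2!) = 1/48
  k=1: −1/(1!*0!*1!*1!*4!*3!) = -1/144
Σ = 1/72  ⇒  CG² = 92160/77*1/72² = 160/693
CG = +√(160/693) = +0.480500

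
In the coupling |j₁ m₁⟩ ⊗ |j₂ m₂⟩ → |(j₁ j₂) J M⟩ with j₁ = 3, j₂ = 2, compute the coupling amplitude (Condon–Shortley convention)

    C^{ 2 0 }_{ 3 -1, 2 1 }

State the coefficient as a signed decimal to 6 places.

+0.377964

j₁+j₂−J=3  J+j₁−j₂=3  J−j₁+j₂=1  j₁+j₂+J+1=8
(j₁±m₁, j₂±m₂, J±M) = (2,4,3,1,2,2)
P² = 36/7
sum k=2..3:
  [2] +1/4 = 1/4
  [3] −1/12 = -1/12
S = 1/6
C² = P²·S² = 1/7 ; C = +0.377964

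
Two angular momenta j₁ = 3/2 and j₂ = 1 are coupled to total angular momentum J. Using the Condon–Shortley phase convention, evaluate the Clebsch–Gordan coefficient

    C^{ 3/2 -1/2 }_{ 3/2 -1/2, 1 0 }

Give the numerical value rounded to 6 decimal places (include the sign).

√[4·1!2!1!/5! · 1!2!1!1!1!2!] = √(4/15)
  +(−1)^0/∏(0,1,2,1,0,0)! = 1/2  (running 1/2)
  +(−1)^1/∏(1,0,1,0,1,1)! = -1  (running -1/2)
⟨..|..⟩ = √(4/15)·(-1/2) = -0.258199

−√(1/15) ≈ -0.258199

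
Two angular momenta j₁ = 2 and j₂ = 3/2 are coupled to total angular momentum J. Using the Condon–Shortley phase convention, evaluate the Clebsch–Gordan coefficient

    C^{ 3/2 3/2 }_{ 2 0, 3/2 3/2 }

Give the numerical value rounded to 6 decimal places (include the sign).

triangle: 2!·2!·1!/6! = 4/720
(j±m)!: 2!·2!·3!·0!·3!·0! = 144
prefactor² = (2J+1)·Δ·N² = 16/5
  k=2: +1/(2!·0!·0!·1!·2!·0!) = 1/4
Σ = 1/4  ⇒  CG² = 16/5·1/4² = 1/5
CG = +√(1/5) = +0.447214

+√(1/5) = +0.447214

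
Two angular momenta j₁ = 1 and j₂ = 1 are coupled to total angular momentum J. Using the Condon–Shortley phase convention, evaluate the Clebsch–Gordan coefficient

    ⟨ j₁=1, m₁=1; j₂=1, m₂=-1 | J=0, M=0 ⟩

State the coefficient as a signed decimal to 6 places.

√[1·2!0!0!/3! · 2!0!0!2!0!0!] = √(4/3)
  +(−1)^0/∏(0,2,0,0,0,0)! = 1/2  (running 1/2)
⟨..|..⟩ = √(4/3)·(1/2) = +0.577350

+0.577350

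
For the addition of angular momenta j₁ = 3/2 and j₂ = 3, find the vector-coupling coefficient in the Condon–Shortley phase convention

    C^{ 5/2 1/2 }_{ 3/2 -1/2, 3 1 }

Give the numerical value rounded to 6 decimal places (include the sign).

√[6·2!1!4!/8! · 1!2!4!2!3!2!] = √(288/35)
  +(−1)^1/∏(1,1,1,3,0,1)! = -1/6  (running -1/6)
  +(−1)^2/∏(2,0,0,2,1,2)! = 1/8  (running -1/24)
⟨..|..⟩ = √(288/35)·(-1/24) = -0.119523

−√(1/70) ≈ -0.119523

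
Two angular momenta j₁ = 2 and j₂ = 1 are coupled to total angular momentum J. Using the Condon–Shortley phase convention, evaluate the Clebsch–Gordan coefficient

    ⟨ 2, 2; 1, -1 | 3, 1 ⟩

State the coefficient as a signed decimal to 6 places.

+√(1/15) ≈ +0.258199

j₁+j₂−J=0  J+j₁−j₂=4  J−j₁+j₂=2  j₁+j₂+J+1=7
(j₁±m₁, j₂±m₂, J±M) = (4,0,0,2,4,2)
P² = 768/5
sum k=0..0:
  [0] +1/48 = 1/48
S = 1/48
C² = P²·S² = 1/15 ; C = +0.258199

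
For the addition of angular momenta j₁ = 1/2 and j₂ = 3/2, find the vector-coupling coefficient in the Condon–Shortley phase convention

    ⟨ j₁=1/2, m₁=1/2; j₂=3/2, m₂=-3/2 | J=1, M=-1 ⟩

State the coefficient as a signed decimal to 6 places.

+√(3/4) ≈ +0.866025

triangle: 1!*0!*2!/4! = 2/24
(j±m)!: 1!*0!*0!*3!*0!*2! = 12
prefactor² = (2J+1)*Δ*N² = 3
  k=0: +1/(0!*1!*0!*0!*0!*2!) = 1/2
Σ = 1/2  ⇒  CG² = 3*1/2² = 3/4
CG = +√(3/4) = +0.866025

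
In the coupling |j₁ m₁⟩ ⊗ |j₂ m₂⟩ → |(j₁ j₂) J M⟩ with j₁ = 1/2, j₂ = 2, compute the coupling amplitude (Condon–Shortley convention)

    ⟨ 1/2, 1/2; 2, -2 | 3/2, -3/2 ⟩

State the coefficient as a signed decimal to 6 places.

+0.894427  (= +√(4/5))

j₁+j₂−J=1  J+j₁−j₂=0  J−j₁+j₂=3  j₁+j₂+J+1=5
(j₁±m₁, j₂±m₂, J±M) = (1,0,0,4,0,3)
P² = 144/5
sum k=0..0:
  [0] +1/6 = 1/6
S = 1/6
C² = P²·S² = 4/5 ; C = +0.894427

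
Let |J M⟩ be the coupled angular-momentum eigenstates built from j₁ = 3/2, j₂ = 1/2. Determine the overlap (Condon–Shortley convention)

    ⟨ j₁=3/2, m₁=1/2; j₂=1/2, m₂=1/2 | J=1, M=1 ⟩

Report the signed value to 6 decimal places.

-0.500000  (= −√(1/4))

√[3·1!2!0!/4! · 2!1!1!0!2!0!] = √(1)
  +(−1)^1/∏(1,0,0,0,2,0)! = -1/2  (running -1/2)
⟨..|..⟩ = √(1)·(-1/2) = -0.500000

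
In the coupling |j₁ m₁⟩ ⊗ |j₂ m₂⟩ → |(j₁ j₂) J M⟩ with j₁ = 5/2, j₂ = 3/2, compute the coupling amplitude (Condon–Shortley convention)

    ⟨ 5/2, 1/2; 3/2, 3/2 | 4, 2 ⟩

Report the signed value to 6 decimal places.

+0.597614

triangle: 0!×5!×3!/9! = 720/362880
(j±m)!: 3!×2!×3!×0!×6!×2! = 103680
prefactor² = (2J+1)×Δ×N² = 12960/7
  k=0: +1/(0!×0!×2!×3!×3!×0!) = 1/72
Σ = 1/72  ⇒  CG² = 12960/7×1/72² = 5/14
CG = +√(5/14) = +0.597614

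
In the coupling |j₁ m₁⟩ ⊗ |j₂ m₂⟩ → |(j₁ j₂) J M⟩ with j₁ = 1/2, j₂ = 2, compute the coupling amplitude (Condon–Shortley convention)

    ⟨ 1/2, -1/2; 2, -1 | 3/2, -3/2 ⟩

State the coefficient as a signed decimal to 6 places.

-0.447214

triangle: 1!*0!*3!/5! = 6/120
(j±m)!: 0!*1!*1!*3!*0!*3! = 36
prefactor² = (2J+1)*Δ*N² = 36/5
  k=1: −1/(1!*0!*0!*0!*0!*3!) = -1/6
Σ = -1/6  ⇒  CG² = 36/5*(-1/6)² = 1/5
CG = −√(1/5) = -0.447214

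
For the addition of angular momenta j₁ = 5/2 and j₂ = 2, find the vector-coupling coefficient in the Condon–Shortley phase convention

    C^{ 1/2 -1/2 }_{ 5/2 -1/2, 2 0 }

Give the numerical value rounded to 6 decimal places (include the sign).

j₁+j₂−J=4  J+j₁−j₂=1  J−j₁+j₂=0  j₁+j₂+J+1=6
(j₁±m₁, j₂±m₂, J±M) = (2,3,2,2,0,1)
P² = 16/5
sum k=2..2:
  [2] +1/4 = 1/4
S = 1/4
C² = P²·S² = 1/5 ; C = +0.447214

+√(1/5) ≈ +0.447214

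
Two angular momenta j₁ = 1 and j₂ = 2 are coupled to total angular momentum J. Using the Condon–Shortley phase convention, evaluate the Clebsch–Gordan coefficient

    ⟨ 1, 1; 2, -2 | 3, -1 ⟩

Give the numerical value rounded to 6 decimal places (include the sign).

+0.258199

j₁+j₂−J=0  J+j₁−j₂=2  J−j₁+j₂=4  j₁+j₂+J+1=7
(j₁±m₁, j₂±m₂, J±M) = (2,0,0,4,2,4)
P² = 768/5
sum k=0..0:
  [0] +1/48 = 1/48
S = 1/48
C² = P²·S² = 1/15 ; C = +0.258199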